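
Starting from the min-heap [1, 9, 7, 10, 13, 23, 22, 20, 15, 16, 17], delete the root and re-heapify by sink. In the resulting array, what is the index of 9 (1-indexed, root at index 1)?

remove root 1; move last element 17 to root → [17, 9, 7, 10, 13, 23, 22, 20, 15, 16]
17 vs smaller child 7 at index 3, swap → [7, 9, 17, 10, 13, 23, 22, 20, 15, 16]
resulting array: [7, 9, 17, 10, 13, 23, 22, 20, 15, 16]

2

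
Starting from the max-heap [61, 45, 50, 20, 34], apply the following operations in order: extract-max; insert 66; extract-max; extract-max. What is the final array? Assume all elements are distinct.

extract-max → returns 61:
  remove root 61; move last element 34 to root → [34, 45, 50, 20]
  34 vs larger child 50 at index 2, swap → [50, 45, 34, 20]
insert 66:
  append 66 at index 4 → [50, 45, 34, 20, 66]
  66 > parent 45 at index 1, swap → [50, 66, 34, 20, 45]
  66 > parent 50 at index 0, swap → [66, 50, 34, 20, 45]
extract-max → returns 66:
  remove root 66; move last element 45 to root → [45, 50, 34, 20]
  45 vs larger child 50 at index 1, swap → [50, 45, 34, 20]
extract-max → returns 50:
  remove root 50; move last element 20 to root → [20, 45, 34]
  20 vs larger child 45 at index 1, swap → [45, 20, 34]

[45, 20, 34]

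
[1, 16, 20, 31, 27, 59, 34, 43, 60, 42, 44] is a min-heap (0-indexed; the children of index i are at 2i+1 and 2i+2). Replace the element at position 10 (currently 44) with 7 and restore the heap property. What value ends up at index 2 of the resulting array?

set index 10 from 44 to 7 → [1, 16, 20, 31, 27, 59, 34, 43, 60, 42, 7]
7 < parent 27 at index 4, swap → [1, 16, 20, 31, 7, 59, 34, 43, 60, 42, 27]
7 < parent 16 at index 1, swap → [1, 7, 20, 31, 16, 59, 34, 43, 60, 42, 27]
resulting array: [1, 7, 20, 31, 16, 59, 34, 43, 60, 42, 27]

20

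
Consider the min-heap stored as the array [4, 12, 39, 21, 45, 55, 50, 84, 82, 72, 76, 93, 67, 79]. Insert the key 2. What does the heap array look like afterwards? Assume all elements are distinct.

[2, 12, 4, 21, 45, 55, 39, 84, 82, 72, 76, 93, 67, 79, 50]

append 2 at index 14 → [4, 12, 39, 21, 45, 55, 50, 84, 82, 72, 76, 93, 67, 79, 2]
2 < parent 50 at index 6, swap → [4, 12, 39, 21, 45, 55, 2, 84, 82, 72, 76, 93, 67, 79, 50]
2 < parent 39 at index 2, swap → [4, 12, 2, 21, 45, 55, 39, 84, 82, 72, 76, 93, 67, 79, 50]
2 < parent 4 at index 0, swap → [2, 12, 4, 21, 45, 55, 39, 84, 82, 72, 76, 93, 67, 79, 50]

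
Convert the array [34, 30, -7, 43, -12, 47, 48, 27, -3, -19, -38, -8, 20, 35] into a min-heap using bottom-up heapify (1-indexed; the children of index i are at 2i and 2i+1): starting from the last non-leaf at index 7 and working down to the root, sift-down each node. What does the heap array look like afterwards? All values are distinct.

[-38, -19, -8, -3, -12, -7, 35, 27, 43, 30, 34, 47, 20, 48]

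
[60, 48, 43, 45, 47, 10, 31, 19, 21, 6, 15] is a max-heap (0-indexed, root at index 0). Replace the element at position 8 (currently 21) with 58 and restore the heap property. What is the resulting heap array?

[60, 58, 43, 48, 47, 10, 31, 19, 45, 6, 15]

set index 8 from 21 to 58 → [60, 48, 43, 45, 47, 10, 31, 19, 58, 6, 15]
58 > parent 45 at index 3, swap → [60, 48, 43, 58, 47, 10, 31, 19, 45, 6, 15]
58 > parent 48 at index 1, swap → [60, 58, 43, 48, 47, 10, 31, 19, 45, 6, 15]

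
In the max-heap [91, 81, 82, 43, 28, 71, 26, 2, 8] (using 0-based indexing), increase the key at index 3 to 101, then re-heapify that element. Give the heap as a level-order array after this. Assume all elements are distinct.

[101, 91, 82, 81, 28, 71, 26, 2, 8]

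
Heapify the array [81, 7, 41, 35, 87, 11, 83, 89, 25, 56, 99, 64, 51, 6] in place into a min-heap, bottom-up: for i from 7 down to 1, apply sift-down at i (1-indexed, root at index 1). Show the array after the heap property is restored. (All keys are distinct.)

sift down from index 7:
  83 vs only child 6 at index 14, swap → [81, 7, 41, 35, 87, 11, 6, 89, 25, 56, 99, 64, 51, 83]
sift down from index 6: already satisfies heap property
sift down from index 5:
  87 vs smaller child 56 at index 10, swap → [81, 7, 41, 35, 56, 11, 6, 89, 25, 87, 99, 64, 51, 83]
sift down from index 4:
  35 vs smaller child 25 at index 9, swap → [81, 7, 41, 25, 56, 11, 6, 89, 35, 87, 99, 64, 51, 83]
sift down from index 3:
  41 vs smaller child 6 at index 7, swap → [81, 7, 6, 25, 56, 11, 41, 89, 35, 87, 99, 64, 51, 83]
sift down from index 2: already satisfies heap property
sift down from index 1:
  81 vs smaller child 6 at index 3, swap → [6, 7, 81, 25, 56, 11, 41, 89, 35, 87, 99, 64, 51, 83]
  81 vs smaller child 11 at index 6, swap → [6, 7, 11, 25, 56, 81, 41, 89, 35, 87, 99, 64, 51, 83]
  81 vs smaller child 51 at index 13, swap → [6, 7, 11, 25, 56, 51, 41, 89, 35, 87, 99, 64, 81, 83]

[6, 7, 11, 25, 56, 51, 41, 89, 35, 87, 99, 64, 81, 83]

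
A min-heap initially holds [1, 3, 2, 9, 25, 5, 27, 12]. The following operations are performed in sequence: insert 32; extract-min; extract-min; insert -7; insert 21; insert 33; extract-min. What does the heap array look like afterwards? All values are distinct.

insert 32:
  append 32 at index 8 → [1, 3, 2, 9, 25, 5, 27, 12, 32] (no swap needed)
extract-min → returns 1:
  remove root 1; move last element 32 to root → [32, 3, 2, 9, 25, 5, 27, 12]
  32 vs smaller child 2 at index 2, swap → [2, 3, 32, 9, 25, 5, 27, 12]
  32 vs smaller child 5 at index 5, swap → [2, 3, 5, 9, 25, 32, 27, 12]
extract-min → returns 2:
  remove root 2; move last element 12 to root → [12, 3, 5, 9, 25, 32, 27]
  12 vs smaller child 3 at index 1, swap → [3, 12, 5, 9, 25, 32, 27]
  12 vs smaller child 9 at index 3, swap → [3, 9, 5, 12, 25, 32, 27]
insert -7:
  append -7 at index 7 → [3, 9, 5, 12, 25, 32, 27, -7]
  -7 < parent 12 at index 3, swap → [3, 9, 5, -7, 25, 32, 27, 12]
  -7 < parent 9 at index 1, swap → [3, -7, 5, 9, 25, 32, 27, 12]
  -7 < parent 3 at index 0, swap → [-7, 3, 5, 9, 25, 32, 27, 12]
insert 21:
  append 21 at index 8 → [-7, 3, 5, 9, 25, 32, 27, 12, 21] (no swap needed)
insert 33:
  append 33 at index 9 → [-7, 3, 5, 9, 25, 32, 27, 12, 21, 33] (no swap needed)
extract-min → returns -7:
  remove root -7; move last element 33 to root → [33, 3, 5, 9, 25, 32, 27, 12, 21]
  33 vs smaller child 3 at index 1, swap → [3, 33, 5, 9, 25, 32, 27, 12, 21]
  33 vs smaller child 9 at index 3, swap → [3, 9, 5, 33, 25, 32, 27, 12, 21]
  33 vs smaller child 12 at index 7, swap → [3, 9, 5, 12, 25, 32, 27, 33, 21]

[3, 9, 5, 12, 25, 32, 27, 33, 21]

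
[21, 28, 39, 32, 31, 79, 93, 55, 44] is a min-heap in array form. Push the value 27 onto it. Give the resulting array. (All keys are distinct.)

[21, 27, 39, 32, 28, 79, 93, 55, 44, 31]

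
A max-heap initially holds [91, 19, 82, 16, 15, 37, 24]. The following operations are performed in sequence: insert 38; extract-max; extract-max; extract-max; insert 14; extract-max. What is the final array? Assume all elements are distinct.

insert 38:
  append 38 at index 7 → [91, 19, 82, 16, 15, 37, 24, 38]
  38 > parent 16 at index 3, swap → [91, 19, 82, 38, 15, 37, 24, 16]
  38 > parent 19 at index 1, swap → [91, 38, 82, 19, 15, 37, 24, 16]
extract-max → returns 91:
  remove root 91; move last element 16 to root → [16, 38, 82, 19, 15, 37, 24]
  16 vs larger child 82 at index 2, swap → [82, 38, 16, 19, 15, 37, 24]
  16 vs larger child 37 at index 5, swap → [82, 38, 37, 19, 15, 16, 24]
extract-max → returns 82:
  remove root 82; move last element 24 to root → [24, 38, 37, 19, 15, 16]
  24 vs larger child 38 at index 1, swap → [38, 24, 37, 19, 15, 16]
extract-max → returns 38:
  remove root 38; move last element 16 to root → [16, 24, 37, 19, 15]
  16 vs larger child 37 at index 2, swap → [37, 24, 16, 19, 15]
insert 14:
  append 14 at index 5 → [37, 24, 16, 19, 15, 14] (no swap needed)
extract-max → returns 37:
  remove root 37; move last element 14 to root → [14, 24, 16, 19, 15]
  14 vs larger child 24 at index 1, swap → [24, 14, 16, 19, 15]
  14 vs larger child 19 at index 3, swap → [24, 19, 16, 14, 15]

[24, 19, 16, 14, 15]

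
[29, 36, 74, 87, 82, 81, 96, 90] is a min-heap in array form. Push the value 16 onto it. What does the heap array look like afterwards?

[16, 29, 74, 36, 82, 81, 96, 90, 87]

append 16 at index 8 → [29, 36, 74, 87, 82, 81, 96, 90, 16]
16 < parent 87 at index 3, swap → [29, 36, 74, 16, 82, 81, 96, 90, 87]
16 < parent 36 at index 1, swap → [29, 16, 74, 36, 82, 81, 96, 90, 87]
16 < parent 29 at index 0, swap → [16, 29, 74, 36, 82, 81, 96, 90, 87]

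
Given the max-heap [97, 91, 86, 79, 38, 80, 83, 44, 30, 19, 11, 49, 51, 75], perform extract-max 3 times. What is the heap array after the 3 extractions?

[83, 79, 80, 75, 38, 49, 51, 44, 30, 19, 11]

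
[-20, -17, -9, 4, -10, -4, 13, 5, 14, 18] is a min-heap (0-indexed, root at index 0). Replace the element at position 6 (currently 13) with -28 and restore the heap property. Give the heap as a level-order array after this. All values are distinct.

[-28, -17, -20, 4, -10, -4, -9, 5, 14, 18]

set index 6 from 13 to -28 → [-20, -17, -9, 4, -10, -4, -28, 5, 14, 18]
-28 < parent -9 at index 2, swap → [-20, -17, -28, 4, -10, -4, -9, 5, 14, 18]
-28 < parent -20 at index 0, swap → [-28, -17, -20, 4, -10, -4, -9, 5, 14, 18]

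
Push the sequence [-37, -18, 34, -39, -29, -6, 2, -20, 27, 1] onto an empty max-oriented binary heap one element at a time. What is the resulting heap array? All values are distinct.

[34, 27, 2, -20, 1, -18, -6, -39, -29, -37]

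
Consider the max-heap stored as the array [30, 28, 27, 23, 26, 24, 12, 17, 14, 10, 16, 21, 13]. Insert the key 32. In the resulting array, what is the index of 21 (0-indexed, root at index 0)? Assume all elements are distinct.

append 32 at index 13 → [30, 28, 27, 23, 26, 24, 12, 17, 14, 10, 16, 21, 13, 32]
32 > parent 12 at index 6, swap → [30, 28, 27, 23, 26, 24, 32, 17, 14, 10, 16, 21, 13, 12]
32 > parent 27 at index 2, swap → [30, 28, 32, 23, 26, 24, 27, 17, 14, 10, 16, 21, 13, 12]
32 > parent 30 at index 0, swap → [32, 28, 30, 23, 26, 24, 27, 17, 14, 10, 16, 21, 13, 12]
resulting array: [32, 28, 30, 23, 26, 24, 27, 17, 14, 10, 16, 21, 13, 12]

11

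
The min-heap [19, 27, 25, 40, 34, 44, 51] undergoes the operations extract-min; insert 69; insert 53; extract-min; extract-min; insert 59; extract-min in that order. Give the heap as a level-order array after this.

[40, 53, 44, 69, 59, 51]

extract-min → returns 19:
  remove root 19; move last element 51 to root → [51, 27, 25, 40, 34, 44]
  51 vs smaller child 25 at index 2, swap → [25, 27, 51, 40, 34, 44]
  51 vs only child 44 at index 5, swap → [25, 27, 44, 40, 34, 51]
insert 69:
  append 69 at index 6 → [25, 27, 44, 40, 34, 51, 69] (no swap needed)
insert 53:
  append 53 at index 7 → [25, 27, 44, 40, 34, 51, 69, 53] (no swap needed)
extract-min → returns 25:
  remove root 25; move last element 53 to root → [53, 27, 44, 40, 34, 51, 69]
  53 vs smaller child 27 at index 1, swap → [27, 53, 44, 40, 34, 51, 69]
  53 vs smaller child 34 at index 4, swap → [27, 34, 44, 40, 53, 51, 69]
extract-min → returns 27:
  remove root 27; move last element 69 to root → [69, 34, 44, 40, 53, 51]
  69 vs smaller child 34 at index 1, swap → [34, 69, 44, 40, 53, 51]
  69 vs smaller child 40 at index 3, swap → [34, 40, 44, 69, 53, 51]
insert 59:
  append 59 at index 6 → [34, 40, 44, 69, 53, 51, 59] (no swap needed)
extract-min → returns 34:
  remove root 34; move last element 59 to root → [59, 40, 44, 69, 53, 51]
  59 vs smaller child 40 at index 1, swap → [40, 59, 44, 69, 53, 51]
  59 vs smaller child 53 at index 4, swap → [40, 53, 44, 69, 59, 51]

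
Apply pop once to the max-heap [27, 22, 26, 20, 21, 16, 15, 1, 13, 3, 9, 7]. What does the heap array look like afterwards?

[26, 22, 16, 20, 21, 7, 15, 1, 13, 3, 9]

remove root 27; move last element 7 to root → [7, 22, 26, 20, 21, 16, 15, 1, 13, 3, 9]
7 vs larger child 26 at index 2, swap → [26, 22, 7, 20, 21, 16, 15, 1, 13, 3, 9]
7 vs larger child 16 at index 5, swap → [26, 22, 16, 20, 21, 7, 15, 1, 13, 3, 9]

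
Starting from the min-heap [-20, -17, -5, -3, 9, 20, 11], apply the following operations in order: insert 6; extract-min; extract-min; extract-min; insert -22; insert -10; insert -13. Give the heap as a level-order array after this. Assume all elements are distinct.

insert 6:
  append 6 at index 7 → [-20, -17, -5, -3, 9, 20, 11, 6] (no swap needed)
extract-min → returns -20:
  remove root -20; move last element 6 to root → [6, -17, -5, -3, 9, 20, 11]
  6 vs smaller child -17 at index 1, swap → [-17, 6, -5, -3, 9, 20, 11]
  6 vs smaller child -3 at index 3, swap → [-17, -3, -5, 6, 9, 20, 11]
extract-min → returns -17:
  remove root -17; move last element 11 to root → [11, -3, -5, 6, 9, 20]
  11 vs smaller child -5 at index 2, swap → [-5, -3, 11, 6, 9, 20]
extract-min → returns -5:
  remove root -5; move last element 20 to root → [20, -3, 11, 6, 9]
  20 vs smaller child -3 at index 1, swap → [-3, 20, 11, 6, 9]
  20 vs smaller child 6 at index 3, swap → [-3, 6, 11, 20, 9]
insert -22:
  append -22 at index 5 → [-3, 6, 11, 20, 9, -22]
  -22 < parent 11 at index 2, swap → [-3, 6, -22, 20, 9, 11]
  -22 < parent -3 at index 0, swap → [-22, 6, -3, 20, 9, 11]
insert -10:
  append -10 at index 6 → [-22, 6, -3, 20, 9, 11, -10]
  -10 < parent -3 at index 2, swap → [-22, 6, -10, 20, 9, 11, -3]
insert -13:
  append -13 at index 7 → [-22, 6, -10, 20, 9, 11, -3, -13]
  -13 < parent 20 at index 3, swap → [-22, 6, -10, -13, 9, 11, -3, 20]
  -13 < parent 6 at index 1, swap → [-22, -13, -10, 6, 9, 11, -3, 20]

[-22, -13, -10, 6, 9, 11, -3, 20]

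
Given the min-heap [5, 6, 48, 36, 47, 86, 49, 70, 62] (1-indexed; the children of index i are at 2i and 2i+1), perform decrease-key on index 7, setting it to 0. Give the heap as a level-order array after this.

set index 7 from 49 to 0 → [5, 6, 48, 36, 47, 86, 0, 70, 62]
0 < parent 48 at index 3, swap → [5, 6, 0, 36, 47, 86, 48, 70, 62]
0 < parent 5 at index 1, swap → [0, 6, 5, 36, 47, 86, 48, 70, 62]

[0, 6, 5, 36, 47, 86, 48, 70, 62]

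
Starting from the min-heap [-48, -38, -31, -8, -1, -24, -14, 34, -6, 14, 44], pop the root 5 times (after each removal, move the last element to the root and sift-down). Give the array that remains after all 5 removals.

[-8, -6, 14, 44, -1, 34]

extract-min #1 returns -48:
  remove root -48; move last element 44 to root → [44, -38, -31, -8, -1, -24, -14, 34, -6, 14]
  44 vs smaller child -38 at index 1, swap → [-38, 44, -31, -8, -1, -24, -14, 34, -6, 14]
  44 vs smaller child -8 at index 3, swap → [-38, -8, -31, 44, -1, -24, -14, 34, -6, 14]
  44 vs smaller child -6 at index 8, swap → [-38, -8, -31, -6, -1, -24, -14, 34, 44, 14]
extract-min #2 returns -38:
  remove root -38; move last element 14 to root → [14, -8, -31, -6, -1, -24, -14, 34, 44]
  14 vs smaller child -31 at index 2, swap → [-31, -8, 14, -6, -1, -24, -14, 34, 44]
  14 vs smaller child -24 at index 5, swap → [-31, -8, -24, -6, -1, 14, -14, 34, 44]
extract-min #3 returns -31:
  remove root -31; move last element 44 to root → [44, -8, -24, -6, -1, 14, -14, 34]
  44 vs smaller child -24 at index 2, swap → [-24, -8, 44, -6, -1, 14, -14, 34]
  44 vs smaller child -14 at index 6, swap → [-24, -8, -14, -6, -1, 14, 44, 34]
extract-min #4 returns -24:
  remove root -24; move last element 34 to root → [34, -8, -14, -6, -1, 14, 44]
  34 vs smaller child -14 at index 2, swap → [-14, -8, 34, -6, -1, 14, 44]
  34 vs smaller child 14 at index 5, swap → [-14, -8, 14, -6, -1, 34, 44]
extract-min #5 returns -14:
  remove root -14; move last element 44 to root → [44, -8, 14, -6, -1, 34]
  44 vs smaller child -8 at index 1, swap → [-8, 44, 14, -6, -1, 34]
  44 vs smaller child -6 at index 3, swap → [-8, -6, 14, 44, -1, 34]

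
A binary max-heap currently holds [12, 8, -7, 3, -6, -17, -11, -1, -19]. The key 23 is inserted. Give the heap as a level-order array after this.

append 23 at index 9 → [12, 8, -7, 3, -6, -17, -11, -1, -19, 23]
23 > parent -6 at index 4, swap → [12, 8, -7, 3, 23, -17, -11, -1, -19, -6]
23 > parent 8 at index 1, swap → [12, 23, -7, 3, 8, -17, -11, -1, -19, -6]
23 > parent 12 at index 0, swap → [23, 12, -7, 3, 8, -17, -11, -1, -19, -6]

[23, 12, -7, 3, 8, -17, -11, -1, -19, -6]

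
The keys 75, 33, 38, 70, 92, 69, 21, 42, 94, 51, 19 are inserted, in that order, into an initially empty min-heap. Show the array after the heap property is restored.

[19, 21, 33, 70, 42, 69, 38, 75, 94, 92, 51]

Insert 75:
  append 75 at index 0 → [75] (no swap needed)
Insert 33:
  append 33 at index 1 → [75, 33]
  33 < parent 75 at index 0, swap → [33, 75]
Insert 38:
  append 38 at index 2 → [33, 75, 38] (no swap needed)
Insert 70:
  append 70 at index 3 → [33, 75, 38, 70]
  70 < parent 75 at index 1, swap → [33, 70, 38, 75]
Insert 92:
  append 92 at index 4 → [33, 70, 38, 75, 92] (no swap needed)
Insert 69:
  append 69 at index 5 → [33, 70, 38, 75, 92, 69] (no swap needed)
Insert 21:
  append 21 at index 6 → [33, 70, 38, 75, 92, 69, 21]
  21 < parent 38 at index 2, swap → [33, 70, 21, 75, 92, 69, 38]
  21 < parent 33 at index 0, swap → [21, 70, 33, 75, 92, 69, 38]
Insert 42:
  append 42 at index 7 → [21, 70, 33, 75, 92, 69, 38, 42]
  42 < parent 75 at index 3, swap → [21, 70, 33, 42, 92, 69, 38, 75]
  42 < parent 70 at index 1, swap → [21, 42, 33, 70, 92, 69, 38, 75]
Insert 94:
  append 94 at index 8 → [21, 42, 33, 70, 92, 69, 38, 75, 94] (no swap needed)
Insert 51:
  append 51 at index 9 → [21, 42, 33, 70, 92, 69, 38, 75, 94, 51]
  51 < parent 92 at index 4, swap → [21, 42, 33, 70, 51, 69, 38, 75, 94, 92]
Insert 19:
  append 19 at index 10 → [21, 42, 33, 70, 51, 69, 38, 75, 94, 92, 19]
  19 < parent 51 at index 4, swap → [21, 42, 33, 70, 19, 69, 38, 75, 94, 92, 51]
  19 < parent 42 at index 1, swap → [21, 19, 33, 70, 42, 69, 38, 75, 94, 92, 51]
  19 < parent 21 at index 0, swap → [19, 21, 33, 70, 42, 69, 38, 75, 94, 92, 51]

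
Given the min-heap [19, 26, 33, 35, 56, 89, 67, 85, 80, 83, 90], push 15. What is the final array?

[15, 26, 19, 35, 56, 33, 67, 85, 80, 83, 90, 89]

append 15 at index 11 → [19, 26, 33, 35, 56, 89, 67, 85, 80, 83, 90, 15]
15 < parent 89 at index 5, swap → [19, 26, 33, 35, 56, 15, 67, 85, 80, 83, 90, 89]
15 < parent 33 at index 2, swap → [19, 26, 15, 35, 56, 33, 67, 85, 80, 83, 90, 89]
15 < parent 19 at index 0, swap → [15, 26, 19, 35, 56, 33, 67, 85, 80, 83, 90, 89]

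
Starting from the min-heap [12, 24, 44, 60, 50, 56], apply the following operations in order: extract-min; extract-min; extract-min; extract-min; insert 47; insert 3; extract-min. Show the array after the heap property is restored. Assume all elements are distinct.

[47, 60, 56]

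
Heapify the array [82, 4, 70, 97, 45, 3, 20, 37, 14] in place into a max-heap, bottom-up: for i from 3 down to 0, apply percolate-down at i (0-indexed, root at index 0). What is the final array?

[97, 82, 70, 37, 45, 3, 20, 4, 14]

sift down from index 3: already satisfies heap property
sift down from index 2: already satisfies heap property
sift down from index 1:
  4 vs larger child 97 at index 3, swap → [82, 97, 70, 4, 45, 3, 20, 37, 14]
  4 vs larger child 37 at index 7, swap → [82, 97, 70, 37, 45, 3, 20, 4, 14]
sift down from index 0:
  82 vs larger child 97 at index 1, swap → [97, 82, 70, 37, 45, 3, 20, 4, 14]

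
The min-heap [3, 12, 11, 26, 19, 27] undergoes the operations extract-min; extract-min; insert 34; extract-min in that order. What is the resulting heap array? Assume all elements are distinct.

[19, 26, 27, 34]

extract-min → returns 3:
  remove root 3; move last element 27 to root → [27, 12, 11, 26, 19]
  27 vs smaller child 11 at index 2, swap → [11, 12, 27, 26, 19]
extract-min → returns 11:
  remove root 11; move last element 19 to root → [19, 12, 27, 26]
  19 vs smaller child 12 at index 1, swap → [12, 19, 27, 26]
insert 34:
  append 34 at index 4 → [12, 19, 27, 26, 34] (no swap needed)
extract-min → returns 12:
  remove root 12; move last element 34 to root → [34, 19, 27, 26]
  34 vs smaller child 19 at index 1, swap → [19, 34, 27, 26]
  34 vs only child 26 at index 3, swap → [19, 26, 27, 34]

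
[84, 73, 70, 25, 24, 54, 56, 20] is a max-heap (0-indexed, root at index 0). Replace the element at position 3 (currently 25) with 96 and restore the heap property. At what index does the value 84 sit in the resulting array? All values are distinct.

set index 3 from 25 to 96 → [84, 73, 70, 96, 24, 54, 56, 20]
96 > parent 73 at index 1, swap → [84, 96, 70, 73, 24, 54, 56, 20]
96 > parent 84 at index 0, swap → [96, 84, 70, 73, 24, 54, 56, 20]
resulting array: [96, 84, 70, 73, 24, 54, 56, 20]

1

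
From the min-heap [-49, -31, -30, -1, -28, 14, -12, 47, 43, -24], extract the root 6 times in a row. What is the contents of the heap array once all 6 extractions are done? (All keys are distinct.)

extract-min #1 returns -49:
  remove root -49; move last element -24 to root → [-24, -31, -30, -1, -28, 14, -12, 47, 43]
  -24 vs smaller child -31 at index 1, swap → [-31, -24, -30, -1, -28, 14, -12, 47, 43]
  -24 vs smaller child -28 at index 4, swap → [-31, -28, -30, -1, -24, 14, -12, 47, 43]
extract-min #2 returns -31:
  remove root -31; move last element 43 to root → [43, -28, -30, -1, -24, 14, -12, 47]
  43 vs smaller child -30 at index 2, swap → [-30, -28, 43, -1, -24, 14, -12, 47]
  43 vs smaller child -12 at index 6, swap → [-30, -28, -12, -1, -24, 14, 43, 47]
extract-min #3 returns -30:
  remove root -30; move last element 47 to root → [47, -28, -12, -1, -24, 14, 43]
  47 vs smaller child -28 at index 1, swap → [-28, 47, -12, -1, -24, 14, 43]
  47 vs smaller child -24 at index 4, swap → [-28, -24, -12, -1, 47, 14, 43]
extract-min #4 returns -28:
  remove root -28; move last element 43 to root → [43, -24, -12, -1, 47, 14]
  43 vs smaller child -24 at index 1, swap → [-24, 43, -12, -1, 47, 14]
  43 vs smaller child -1 at index 3, swap → [-24, -1, -12, 43, 47, 14]
extract-min #5 returns -24:
  remove root -24; move last element 14 to root → [14, -1, -12, 43, 47]
  14 vs smaller child -12 at index 2, swap → [-12, -1, 14, 43, 47]
extract-min #6 returns -12:
  remove root -12; move last element 47 to root → [47, -1, 14, 43]
  47 vs smaller child -1 at index 1, swap → [-1, 47, 14, 43]
  47 vs only child 43 at index 3, swap → [-1, 43, 14, 47]

[-1, 43, 14, 47]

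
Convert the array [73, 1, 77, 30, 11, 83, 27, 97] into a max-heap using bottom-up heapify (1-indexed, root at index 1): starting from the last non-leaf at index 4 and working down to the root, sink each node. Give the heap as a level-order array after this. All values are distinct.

[97, 73, 83, 30, 11, 77, 27, 1]

sift down from index 4:
  30 vs only child 97 at index 8, swap → [73, 1, 77, 97, 11, 83, 27, 30]
sift down from index 3:
  77 vs larger child 83 at index 6, swap → [73, 1, 83, 97, 11, 77, 27, 30]
sift down from index 2:
  1 vs larger child 97 at index 4, swap → [73, 97, 83, 1, 11, 77, 27, 30]
  1 vs only child 30 at index 8, swap → [73, 97, 83, 30, 11, 77, 27, 1]
sift down from index 1:
  73 vs larger child 97 at index 2, swap → [97, 73, 83, 30, 11, 77, 27, 1]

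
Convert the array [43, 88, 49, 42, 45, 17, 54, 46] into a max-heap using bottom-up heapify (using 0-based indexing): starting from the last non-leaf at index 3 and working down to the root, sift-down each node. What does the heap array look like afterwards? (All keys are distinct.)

sift down from index 3:
  42 vs only child 46 at index 7, swap → [43, 88, 49, 46, 45, 17, 54, 42]
sift down from index 2:
  49 vs larger child 54 at index 6, swap → [43, 88, 54, 46, 45, 17, 49, 42]
sift down from index 1: already satisfies heap property
sift down from index 0:
  43 vs larger child 88 at index 1, swap → [88, 43, 54, 46, 45, 17, 49, 42]
  43 vs larger child 46 at index 3, swap → [88, 46, 54, 43, 45, 17, 49, 42]

[88, 46, 54, 43, 45, 17, 49, 42]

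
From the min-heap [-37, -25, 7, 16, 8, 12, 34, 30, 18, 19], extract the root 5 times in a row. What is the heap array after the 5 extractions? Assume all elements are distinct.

[16, 19, 18, 30, 34]

extract-min #1 returns -37:
  remove root -37; move last element 19 to root → [19, -25, 7, 16, 8, 12, 34, 30, 18]
  19 vs smaller child -25 at index 1, swap → [-25, 19, 7, 16, 8, 12, 34, 30, 18]
  19 vs smaller child 8 at index 4, swap → [-25, 8, 7, 16, 19, 12, 34, 30, 18]
extract-min #2 returns -25:
  remove root -25; move last element 18 to root → [18, 8, 7, 16, 19, 12, 34, 30]
  18 vs smaller child 7 at index 2, swap → [7, 8, 18, 16, 19, 12, 34, 30]
  18 vs smaller child 12 at index 5, swap → [7, 8, 12, 16, 19, 18, 34, 30]
extract-min #3 returns 7:
  remove root 7; move last element 30 to root → [30, 8, 12, 16, 19, 18, 34]
  30 vs smaller child 8 at index 1, swap → [8, 30, 12, 16, 19, 18, 34]
  30 vs smaller child 16 at index 3, swap → [8, 16, 12, 30, 19, 18, 34]
extract-min #4 returns 8:
  remove root 8; move last element 34 to root → [34, 16, 12, 30, 19, 18]
  34 vs smaller child 12 at index 2, swap → [12, 16, 34, 30, 19, 18]
  34 vs only child 18 at index 5, swap → [12, 16, 18, 30, 19, 34]
extract-min #5 returns 12:
  remove root 12; move last element 34 to root → [34, 16, 18, 30, 19]
  34 vs smaller child 16 at index 1, swap → [16, 34, 18, 30, 19]
  34 vs smaller child 19 at index 4, swap → [16, 19, 18, 30, 34]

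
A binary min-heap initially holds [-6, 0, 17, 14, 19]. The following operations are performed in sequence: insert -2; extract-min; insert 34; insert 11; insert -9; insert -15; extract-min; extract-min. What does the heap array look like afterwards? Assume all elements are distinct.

[-2, 0, 11, 14, 19, 34, 17]

insert -2:
  append -2 at index 5 → [-6, 0, 17, 14, 19, -2]
  -2 < parent 17 at index 2, swap → [-6, 0, -2, 14, 19, 17]
extract-min → returns -6:
  remove root -6; move last element 17 to root → [17, 0, -2, 14, 19]
  17 vs smaller child -2 at index 2, swap → [-2, 0, 17, 14, 19]
insert 34:
  append 34 at index 5 → [-2, 0, 17, 14, 19, 34] (no swap needed)
insert 11:
  append 11 at index 6 → [-2, 0, 17, 14, 19, 34, 11]
  11 < parent 17 at index 2, swap → [-2, 0, 11, 14, 19, 34, 17]
insert -9:
  append -9 at index 7 → [-2, 0, 11, 14, 19, 34, 17, -9]
  -9 < parent 14 at index 3, swap → [-2, 0, 11, -9, 19, 34, 17, 14]
  -9 < parent 0 at index 1, swap → [-2, -9, 11, 0, 19, 34, 17, 14]
  -9 < parent -2 at index 0, swap → [-9, -2, 11, 0, 19, 34, 17, 14]
insert -15:
  append -15 at index 8 → [-9, -2, 11, 0, 19, 34, 17, 14, -15]
  -15 < parent 0 at index 3, swap → [-9, -2, 11, -15, 19, 34, 17, 14, 0]
  -15 < parent -2 at index 1, swap → [-9, -15, 11, -2, 19, 34, 17, 14, 0]
  -15 < parent -9 at index 0, swap → [-15, -9, 11, -2, 19, 34, 17, 14, 0]
extract-min → returns -15:
  remove root -15; move last element 0 to root → [0, -9, 11, -2, 19, 34, 17, 14]
  0 vs smaller child -9 at index 1, swap → [-9, 0, 11, -2, 19, 34, 17, 14]
  0 vs smaller child -2 at index 3, swap → [-9, -2, 11, 0, 19, 34, 17, 14]
extract-min → returns -9:
  remove root -9; move last element 14 to root → [14, -2, 11, 0, 19, 34, 17]
  14 vs smaller child -2 at index 1, swap → [-2, 14, 11, 0, 19, 34, 17]
  14 vs smaller child 0 at index 3, swap → [-2, 0, 11, 14, 19, 34, 17]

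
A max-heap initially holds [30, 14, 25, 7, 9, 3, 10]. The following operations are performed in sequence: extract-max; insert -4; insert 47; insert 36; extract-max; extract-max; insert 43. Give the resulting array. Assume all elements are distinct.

[43, 25, 10, 14, 9, 3, -4, 7]

extract-max → returns 30:
  remove root 30; move last element 10 to root → [10, 14, 25, 7, 9, 3]
  10 vs larger child 25 at index 2, swap → [25, 14, 10, 7, 9, 3]
insert -4:
  append -4 at index 6 → [25, 14, 10, 7, 9, 3, -4] (no swap needed)
insert 47:
  append 47 at index 7 → [25, 14, 10, 7, 9, 3, -4, 47]
  47 > parent 7 at index 3, swap → [25, 14, 10, 47, 9, 3, -4, 7]
  47 > parent 14 at index 1, swap → [25, 47, 10, 14, 9, 3, -4, 7]
  47 > parent 25 at index 0, swap → [47, 25, 10, 14, 9, 3, -4, 7]
insert 36:
  append 36 at index 8 → [47, 25, 10, 14, 9, 3, -4, 7, 36]
  36 > parent 14 at index 3, swap → [47, 25, 10, 36, 9, 3, -4, 7, 14]
  36 > parent 25 at index 1, swap → [47, 36, 10, 25, 9, 3, -4, 7, 14]
extract-max → returns 47:
  remove root 47; move last element 14 to root → [14, 36, 10, 25, 9, 3, -4, 7]
  14 vs larger child 36 at index 1, swap → [36, 14, 10, 25, 9, 3, -4, 7]
  14 vs larger child 25 at index 3, swap → [36, 25, 10, 14, 9, 3, -4, 7]
extract-max → returns 36:
  remove root 36; move last element 7 to root → [7, 25, 10, 14, 9, 3, -4]
  7 vs larger child 25 at index 1, swap → [25, 7, 10, 14, 9, 3, -4]
  7 vs larger child 14 at index 3, swap → [25, 14, 10, 7, 9, 3, -4]
insert 43:
  append 43 at index 7 → [25, 14, 10, 7, 9, 3, -4, 43]
  43 > parent 7 at index 3, swap → [25, 14, 10, 43, 9, 3, -4, 7]
  43 > parent 14 at index 1, swap → [25, 43, 10, 14, 9, 3, -4, 7]
  43 > parent 25 at index 0, swap → [43, 25, 10, 14, 9, 3, -4, 7]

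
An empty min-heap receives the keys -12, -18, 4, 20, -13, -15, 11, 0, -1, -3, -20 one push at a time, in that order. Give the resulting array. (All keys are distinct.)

[-20, -18, -15, -1, -13, 4, 11, 20, 0, -3, -12]

Insert -12:
  append -12 at index 0 → [-12] (no swap needed)
Insert -18:
  append -18 at index 1 → [-12, -18]
  -18 < parent -12 at index 0, swap → [-18, -12]
Insert 4:
  append 4 at index 2 → [-18, -12, 4] (no swap needed)
Insert 20:
  append 20 at index 3 → [-18, -12, 4, 20] (no swap needed)
Insert -13:
  append -13 at index 4 → [-18, -12, 4, 20, -13]
  -13 < parent -12 at index 1, swap → [-18, -13, 4, 20, -12]
Insert -15:
  append -15 at index 5 → [-18, -13, 4, 20, -12, -15]
  -15 < parent 4 at index 2, swap → [-18, -13, -15, 20, -12, 4]
Insert 11:
  append 11 at index 6 → [-18, -13, -15, 20, -12, 4, 11] (no swap needed)
Insert 0:
  append 0 at index 7 → [-18, -13, -15, 20, -12, 4, 11, 0]
  0 < parent 20 at index 3, swap → [-18, -13, -15, 0, -12, 4, 11, 20]
Insert -1:
  append -1 at index 8 → [-18, -13, -15, 0, -12, 4, 11, 20, -1]
  -1 < parent 0 at index 3, swap → [-18, -13, -15, -1, -12, 4, 11, 20, 0]
Insert -3:
  append -3 at index 9 → [-18, -13, -15, -1, -12, 4, 11, 20, 0, -3] (no swap needed)
Insert -20:
  append -20 at index 10 → [-18, -13, -15, -1, -12, 4, 11, 20, 0, -3, -20]
  -20 < parent -12 at index 4, swap → [-18, -13, -15, -1, -20, 4, 11, 20, 0, -3, -12]
  -20 < parent -13 at index 1, swap → [-18, -20, -15, -1, -13, 4, 11, 20, 0, -3, -12]
  -20 < parent -18 at index 0, swap → [-20, -18, -15, -1, -13, 4, 11, 20, 0, -3, -12]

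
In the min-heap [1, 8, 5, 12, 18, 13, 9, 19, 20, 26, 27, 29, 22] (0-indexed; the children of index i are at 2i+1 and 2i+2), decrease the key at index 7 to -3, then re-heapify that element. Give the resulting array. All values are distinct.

[-3, 1, 5, 8, 18, 13, 9, 12, 20, 26, 27, 29, 22]

set index 7 from 19 to -3 → [1, 8, 5, 12, 18, 13, 9, -3, 20, 26, 27, 29, 22]
-3 < parent 12 at index 3, swap → [1, 8, 5, -3, 18, 13, 9, 12, 20, 26, 27, 29, 22]
-3 < parent 8 at index 1, swap → [1, -3, 5, 8, 18, 13, 9, 12, 20, 26, 27, 29, 22]
-3 < parent 1 at index 0, swap → [-3, 1, 5, 8, 18, 13, 9, 12, 20, 26, 27, 29, 22]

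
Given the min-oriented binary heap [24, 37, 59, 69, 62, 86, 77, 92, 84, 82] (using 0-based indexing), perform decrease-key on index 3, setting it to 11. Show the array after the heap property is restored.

[11, 24, 59, 37, 62, 86, 77, 92, 84, 82]

set index 3 from 69 to 11 → [24, 37, 59, 11, 62, 86, 77, 92, 84, 82]
11 < parent 37 at index 1, swap → [24, 11, 59, 37, 62, 86, 77, 92, 84, 82]
11 < parent 24 at index 0, swap → [11, 24, 59, 37, 62, 86, 77, 92, 84, 82]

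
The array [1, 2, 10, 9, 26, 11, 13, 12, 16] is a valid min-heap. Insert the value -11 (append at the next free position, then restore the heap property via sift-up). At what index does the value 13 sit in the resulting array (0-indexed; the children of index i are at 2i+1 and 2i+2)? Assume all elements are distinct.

6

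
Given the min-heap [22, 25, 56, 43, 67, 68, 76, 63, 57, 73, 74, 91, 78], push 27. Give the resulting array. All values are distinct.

[22, 25, 27, 43, 67, 68, 56, 63, 57, 73, 74, 91, 78, 76]

append 27 at index 13 → [22, 25, 56, 43, 67, 68, 76, 63, 57, 73, 74, 91, 78, 27]
27 < parent 76 at index 6, swap → [22, 25, 56, 43, 67, 68, 27, 63, 57, 73, 74, 91, 78, 76]
27 < parent 56 at index 2, swap → [22, 25, 27, 43, 67, 68, 56, 63, 57, 73, 74, 91, 78, 76]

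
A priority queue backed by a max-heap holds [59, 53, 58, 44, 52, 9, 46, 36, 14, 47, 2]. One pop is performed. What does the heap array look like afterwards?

remove root 59; move last element 2 to root → [2, 53, 58, 44, 52, 9, 46, 36, 14, 47]
2 vs larger child 58 at index 2, swap → [58, 53, 2, 44, 52, 9, 46, 36, 14, 47]
2 vs larger child 46 at index 6, swap → [58, 53, 46, 44, 52, 9, 2, 36, 14, 47]

[58, 53, 46, 44, 52, 9, 2, 36, 14, 47]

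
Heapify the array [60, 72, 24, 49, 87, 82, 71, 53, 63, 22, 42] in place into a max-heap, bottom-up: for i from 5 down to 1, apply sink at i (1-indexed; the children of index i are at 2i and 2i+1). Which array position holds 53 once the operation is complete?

8

sift down from index 5: already satisfies heap property
sift down from index 4:
  49 vs larger child 63 at index 9, swap → [60, 72, 24, 63, 87, 82, 71, 53, 49, 22, 42]
sift down from index 3:
  24 vs larger child 82 at index 6, swap → [60, 72, 82, 63, 87, 24, 71, 53, 49, 22, 42]
sift down from index 2:
  72 vs larger child 87 at index 5, swap → [60, 87, 82, 63, 72, 24, 71, 53, 49, 22, 42]
sift down from index 1:
  60 vs larger child 87 at index 2, swap → [87, 60, 82, 63, 72, 24, 71, 53, 49, 22, 42]
  60 vs larger child 72 at index 5, swap → [87, 72, 82, 63, 60, 24, 71, 53, 49, 22, 42]
resulting array: [87, 72, 82, 63, 60, 24, 71, 53, 49, 22, 42]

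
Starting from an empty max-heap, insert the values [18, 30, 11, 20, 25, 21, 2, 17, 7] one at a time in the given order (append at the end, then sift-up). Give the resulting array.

Insert 18:
  append 18 at index 0 → [18] (no swap needed)
Insert 30:
  append 30 at index 1 → [18, 30]
  30 > parent 18 at index 0, swap → [30, 18]
Insert 11:
  append 11 at index 2 → [30, 18, 11] (no swap needed)
Insert 20:
  append 20 at index 3 → [30, 18, 11, 20]
  20 > parent 18 at index 1, swap → [30, 20, 11, 18]
Insert 25:
  append 25 at index 4 → [30, 20, 11, 18, 25]
  25 > parent 20 at index 1, swap → [30, 25, 11, 18, 20]
Insert 21:
  append 21 at index 5 → [30, 25, 11, 18, 20, 21]
  21 > parent 11 at index 2, swap → [30, 25, 21, 18, 20, 11]
Insert 2:
  append 2 at index 6 → [30, 25, 21, 18, 20, 11, 2] (no swap needed)
Insert 17:
  append 17 at index 7 → [30, 25, 21, 18, 20, 11, 2, 17] (no swap needed)
Insert 7:
  append 7 at index 8 → [30, 25, 21, 18, 20, 11, 2, 17, 7] (no swap needed)

[30, 25, 21, 18, 20, 11, 2, 17, 7]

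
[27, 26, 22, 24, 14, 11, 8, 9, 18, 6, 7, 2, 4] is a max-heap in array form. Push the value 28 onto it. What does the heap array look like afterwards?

append 28 at index 13 → [27, 26, 22, 24, 14, 11, 8, 9, 18, 6, 7, 2, 4, 28]
28 > parent 8 at index 6, swap → [27, 26, 22, 24, 14, 11, 28, 9, 18, 6, 7, 2, 4, 8]
28 > parent 22 at index 2, swap → [27, 26, 28, 24, 14, 11, 22, 9, 18, 6, 7, 2, 4, 8]
28 > parent 27 at index 0, swap → [28, 26, 27, 24, 14, 11, 22, 9, 18, 6, 7, 2, 4, 8]

[28, 26, 27, 24, 14, 11, 22, 9, 18, 6, 7, 2, 4, 8]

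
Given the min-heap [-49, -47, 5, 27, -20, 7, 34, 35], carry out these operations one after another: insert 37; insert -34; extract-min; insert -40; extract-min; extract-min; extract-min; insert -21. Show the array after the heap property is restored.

[-21, -20, 5, 27, 37, 7, 34, 35]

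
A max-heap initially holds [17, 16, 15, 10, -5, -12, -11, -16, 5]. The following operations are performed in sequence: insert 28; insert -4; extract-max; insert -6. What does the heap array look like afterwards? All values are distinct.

insert 28:
  append 28 at index 9 → [17, 16, 15, 10, -5, -12, -11, -16, 5, 28]
  28 > parent -5 at index 4, swap → [17, 16, 15, 10, 28, -12, -11, -16, 5, -5]
  28 > parent 16 at index 1, swap → [17, 28, 15, 10, 16, -12, -11, -16, 5, -5]
  28 > parent 17 at index 0, swap → [28, 17, 15, 10, 16, -12, -11, -16, 5, -5]
insert -4:
  append -4 at index 10 → [28, 17, 15, 10, 16, -12, -11, -16, 5, -5, -4] (no swap needed)
extract-max → returns 28:
  remove root 28; move last element -4 to root → [-4, 17, 15, 10, 16, -12, -11, -16, 5, -5]
  -4 vs larger child 17 at index 1, swap → [17, -4, 15, 10, 16, -12, -11, -16, 5, -5]
  -4 vs larger child 16 at index 4, swap → [17, 16, 15, 10, -4, -12, -11, -16, 5, -5]
insert -6:
  append -6 at index 10 → [17, 16, 15, 10, -4, -12, -11, -16, 5, -5, -6] (no swap needed)

[17, 16, 15, 10, -4, -12, -11, -16, 5, -5, -6]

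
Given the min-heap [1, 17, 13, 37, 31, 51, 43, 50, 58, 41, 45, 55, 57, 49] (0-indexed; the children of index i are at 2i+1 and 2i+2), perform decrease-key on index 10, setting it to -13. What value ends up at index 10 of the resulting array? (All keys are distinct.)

set index 10 from 45 to -13 → [1, 17, 13, 37, 31, 51, 43, 50, 58, 41, -13, 55, 57, 49]
-13 < parent 31 at index 4, swap → [1, 17, 13, 37, -13, 51, 43, 50, 58, 41, 31, 55, 57, 49]
-13 < parent 17 at index 1, swap → [1, -13, 13, 37, 17, 51, 43, 50, 58, 41, 31, 55, 57, 49]
-13 < parent 1 at index 0, swap → [-13, 1, 13, 37, 17, 51, 43, 50, 58, 41, 31, 55, 57, 49]
resulting array: [-13, 1, 13, 37, 17, 51, 43, 50, 58, 41, 31, 55, 57, 49]

31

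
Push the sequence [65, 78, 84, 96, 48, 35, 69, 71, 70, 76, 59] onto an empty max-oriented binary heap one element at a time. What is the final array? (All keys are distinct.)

Insert 65:
  append 65 at index 0 → [65] (no swap needed)
Insert 78:
  append 78 at index 1 → [65, 78]
  78 > parent 65 at index 0, swap → [78, 65]
Insert 84:
  append 84 at index 2 → [78, 65, 84]
  84 > parent 78 at index 0, swap → [84, 65, 78]
Insert 96:
  append 96 at index 3 → [84, 65, 78, 96]
  96 > parent 65 at index 1, swap → [84, 96, 78, 65]
  96 > parent 84 at index 0, swap → [96, 84, 78, 65]
Insert 48:
  append 48 at index 4 → [96, 84, 78, 65, 48] (no swap needed)
Insert 35:
  append 35 at index 5 → [96, 84, 78, 65, 48, 35] (no swap needed)
Insert 69:
  append 69 at index 6 → [96, 84, 78, 65, 48, 35, 69] (no swap needed)
Insert 71:
  append 71 at index 7 → [96, 84, 78, 65, 48, 35, 69, 71]
  71 > parent 65 at index 3, swap → [96, 84, 78, 71, 48, 35, 69, 65]
Insert 70:
  append 70 at index 8 → [96, 84, 78, 71, 48, 35, 69, 65, 70] (no swap needed)
Insert 76:
  append 76 at index 9 → [96, 84, 78, 71, 48, 35, 69, 65, 70, 76]
  76 > parent 48 at index 4, swap → [96, 84, 78, 71, 76, 35, 69, 65, 70, 48]
Insert 59:
  append 59 at index 10 → [96, 84, 78, 71, 76, 35, 69, 65, 70, 48, 59] (no swap needed)

[96, 84, 78, 71, 76, 35, 69, 65, 70, 48, 59]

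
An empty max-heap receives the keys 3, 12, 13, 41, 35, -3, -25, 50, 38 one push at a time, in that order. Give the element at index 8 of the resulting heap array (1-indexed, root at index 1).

Insert 3:
  append 3 at index 1 → [3] (no swap needed)
Insert 12:
  append 12 at index 2 → [3, 12]
  12 > parent 3 at index 1, swap → [12, 3]
Insert 13:
  append 13 at index 3 → [12, 3, 13]
  13 > parent 12 at index 1, swap → [13, 3, 12]
Insert 41:
  append 41 at index 4 → [13, 3, 12, 41]
  41 > parent 3 at index 2, swap → [13, 41, 12, 3]
  41 > parent 13 at index 1, swap → [41, 13, 12, 3]
Insert 35:
  append 35 at index 5 → [41, 13, 12, 3, 35]
  35 > parent 13 at index 2, swap → [41, 35, 12, 3, 13]
Insert -3:
  append -3 at index 6 → [41, 35, 12, 3, 13, -3] (no swap needed)
Insert -25:
  append -25 at index 7 → [41, 35, 12, 3, 13, -3, -25] (no swap needed)
Insert 50:
  append 50 at index 8 → [41, 35, 12, 3, 13, -3, -25, 50]
  50 > parent 3 at index 4, swap → [41, 35, 12, 50, 13, -3, -25, 3]
  50 > parent 35 at index 2, swap → [41, 50, 12, 35, 13, -3, -25, 3]
  50 > parent 41 at index 1, swap → [50, 41, 12, 35, 13, -3, -25, 3]
Insert 38:
  append 38 at index 9 → [50, 41, 12, 35, 13, -3, -25, 3, 38]
  38 > parent 35 at index 4, swap → [50, 41, 12, 38, 13, -3, -25, 3, 35]
resulting array: [50, 41, 12, 38, 13, -3, -25, 3, 35]

3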